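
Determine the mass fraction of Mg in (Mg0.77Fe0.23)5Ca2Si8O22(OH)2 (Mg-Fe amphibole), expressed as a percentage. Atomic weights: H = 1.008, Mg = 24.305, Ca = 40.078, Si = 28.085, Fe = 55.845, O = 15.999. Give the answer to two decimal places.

11.03 weight percent

Formula mass = 3.85×24.305 + 1.15×55.845 + 2×40.078 + 8×28.085 + 24×15.999 + 2×1.008 = 848.624 g/mol, of which 93.574 g is Mg.
So Mg makes up 93.574/848.624 = 0.1103 of the mass, i.e. 11.03%.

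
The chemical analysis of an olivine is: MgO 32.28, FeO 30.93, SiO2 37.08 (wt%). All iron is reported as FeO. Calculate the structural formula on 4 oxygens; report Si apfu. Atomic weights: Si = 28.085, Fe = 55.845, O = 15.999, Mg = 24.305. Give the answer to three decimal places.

1.001 Si apfu

32.28 wt% MgO ÷ 40.304 g/mol = 0.80091 mol, giving 0.80091 Mg and 0.80091 O.
30.93 wt% FeO ÷ 71.844 g/mol = 0.43052 mol, giving 0.43052 Fe and 0.43052 O.
37.08 wt% SiO2 ÷ 60.083 g/mol = 0.61715 mol, giving 0.61715 Si and 1.23430 O.
Oxygen sums to 2.46573; scaling by 4/2.46573 = 1.62224 puts the formula on 4 O.
Si: 0.61715 × 1.62224 = 1.001 atoms per formula unit.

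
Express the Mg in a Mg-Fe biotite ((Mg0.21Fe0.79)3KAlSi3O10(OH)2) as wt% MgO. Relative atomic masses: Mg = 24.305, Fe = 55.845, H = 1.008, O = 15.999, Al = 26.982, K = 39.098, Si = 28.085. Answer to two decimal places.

Molar mass of (Mg0.21Fe0.79)3KAlSi3O10(OH)2 = 0.63×24.305 + 2.37×55.845 + 1×39.098 + 1×26.982 + 3×28.085 + 12×15.999 + 2×1.008 = 492.004 g/mol.
Each formula unit contains 0.63 Mg, equivalent to 0.63/1 = 0.6300 mol MgO.
M(MgO) = 1×24.305 + 1×15.999 = 40.304 g/mol.
Mass of MgO per formula unit = 0.6300 × 40.304 = 25.392 g.
MgO wt% = 25.392 / 492.004 × 100 = 5.16%.

5.16 wt%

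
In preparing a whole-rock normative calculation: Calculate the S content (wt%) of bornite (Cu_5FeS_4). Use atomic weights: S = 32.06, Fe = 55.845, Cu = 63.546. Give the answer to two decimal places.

25.56 wt%

Molar mass of Cu_5FeS_4: 5*63.546 + 1*55.845 + 4*32.06 = 501.815 g/mol.
Mass of S per formula unit: 4 × 32.06 = 128.240 g.
Weight fraction S = 128.240 / 501.815 = 0.2556.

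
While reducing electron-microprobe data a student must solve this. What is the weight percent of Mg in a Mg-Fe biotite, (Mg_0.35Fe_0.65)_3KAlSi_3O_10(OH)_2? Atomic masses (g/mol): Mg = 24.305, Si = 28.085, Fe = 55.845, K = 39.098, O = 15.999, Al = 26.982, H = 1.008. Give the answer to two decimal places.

5.33 wt%

M((Mg_0.35Fe_0.65)_3KAlSi_3O_10(OH)_2) = 478.757 g/mol.
Mg contributes 1.05 × 24.305 = 25.520 g per mole.
25.520/478.757 = 0.0533 → 5.33%.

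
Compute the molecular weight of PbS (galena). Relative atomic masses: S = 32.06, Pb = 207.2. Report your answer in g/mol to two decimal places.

The formula mass is the sum 1*207.2 + 1*32.06.

239.26 g/mol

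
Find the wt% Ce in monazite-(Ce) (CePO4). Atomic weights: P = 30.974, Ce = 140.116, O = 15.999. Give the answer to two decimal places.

Formula mass = 1×140.116 + 1×30.974 + 4×15.999 = 235.086 g/mol, of which 140.116 g is Ce.
So Ce makes up 140.116/235.086 = 0.5960 of the mass, i.e. 59.60%.

59.60 weight percent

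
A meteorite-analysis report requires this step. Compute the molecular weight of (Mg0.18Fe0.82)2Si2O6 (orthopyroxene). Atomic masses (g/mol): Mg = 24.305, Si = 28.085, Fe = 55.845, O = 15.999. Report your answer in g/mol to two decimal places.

The formula mass is the sum 0.36(24.305) + 1.64(55.845) + 2(28.085) + 6(15.999).

252.50 g/mol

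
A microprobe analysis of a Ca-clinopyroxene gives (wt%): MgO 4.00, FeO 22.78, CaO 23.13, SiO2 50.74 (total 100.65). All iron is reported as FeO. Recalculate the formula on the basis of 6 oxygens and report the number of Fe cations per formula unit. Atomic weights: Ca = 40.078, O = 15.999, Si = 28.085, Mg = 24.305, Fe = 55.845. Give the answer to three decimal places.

MgO (M=40.304): mol = 0.09925; Mg = 0.09925, O = 0.09925.
FeO (M=71.844): mol = 0.31708; Fe = 0.31708, O = 0.31708.
CaO (M=56.077): mol = 0.41247; Ca = 0.41247, O = 0.41247.
SiO2 (M=60.083): mol = 0.84450; Si = 0.84450, O = 1.68900.
ΣO = 2.51780; factor = 6/ΣO = 2.38303.
Fe apfu = 0.31708 × 2.38303 = 0.756.

0.756 Fe apfu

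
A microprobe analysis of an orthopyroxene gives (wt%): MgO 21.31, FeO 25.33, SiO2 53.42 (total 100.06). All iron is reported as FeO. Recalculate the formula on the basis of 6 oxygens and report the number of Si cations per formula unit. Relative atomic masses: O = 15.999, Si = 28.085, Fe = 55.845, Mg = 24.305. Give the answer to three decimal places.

MgO: 21.31/40.304 = 0.52873 mol → 0.52873 mol Mg, 0.52873 mol O.
FeO: 25.33/71.844 = 0.35257 mol → 0.35257 mol Fe, 0.35257 mol O.
SiO2: 53.42/60.083 = 0.88910 mol → 0.88910 mol Si, 1.77820 mol O.
Total oxygen = 2.65950 mol. Normalization factor = 6/2.65950 = 2.25606.
Si per 6 O = 0.88910 × 2.25606 = 2.006.

2.006 Si apfu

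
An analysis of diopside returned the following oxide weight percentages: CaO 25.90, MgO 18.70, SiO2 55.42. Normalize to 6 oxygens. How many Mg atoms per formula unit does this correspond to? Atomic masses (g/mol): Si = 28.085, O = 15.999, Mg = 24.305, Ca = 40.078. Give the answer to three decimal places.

CaO: 25.90/56.077 = 0.46186 mol → 0.46186 mol Ca, 0.46186 mol O.
MgO: 18.70/40.304 = 0.46397 mol → 0.46397 mol Mg, 0.46397 mol O.
SiO2: 55.42/60.083 = 0.92239 mol → 0.92239 mol Si, 1.84478 mol O.
Total oxygen = 2.77061 mol. Normalization factor = 6/2.77061 = 2.16559.
Mg per 6 O = 0.46397 × 2.16559 = 1.005.

1.005 Mg apfu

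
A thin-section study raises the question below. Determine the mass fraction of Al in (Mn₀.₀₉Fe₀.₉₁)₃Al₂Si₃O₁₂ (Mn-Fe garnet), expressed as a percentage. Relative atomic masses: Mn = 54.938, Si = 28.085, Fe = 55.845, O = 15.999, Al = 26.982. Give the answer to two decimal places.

10.85 wt%

M((Mn₀.₀₉Fe₀.₉₁)₃Al₂Si₃O₁₂) = 497.497 g/mol.
Al contributes 2 × 26.982 = 53.964 g per mole.
53.964/497.497 = 0.1085 → 10.85%.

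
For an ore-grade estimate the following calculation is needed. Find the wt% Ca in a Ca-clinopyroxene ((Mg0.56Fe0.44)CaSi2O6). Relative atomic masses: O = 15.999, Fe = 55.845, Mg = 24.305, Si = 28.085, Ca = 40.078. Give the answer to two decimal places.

Molar mass of (Mg0.56Fe0.44)CaSi2O6: 0.56*24.305 + 0.44*55.845 + 1*40.078 + 2*28.085 + 6*15.999 = 230.425 g/mol.
Mass of Ca per formula unit: 1 × 40.078 = 40.078 g.
Weight fraction Ca = 40.078 / 230.425 = 0.1739.

17.39 mass %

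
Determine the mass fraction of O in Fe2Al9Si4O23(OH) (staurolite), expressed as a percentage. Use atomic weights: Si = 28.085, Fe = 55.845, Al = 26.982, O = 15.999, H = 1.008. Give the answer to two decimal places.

Molar mass of Fe2Al9Si4O23(OH): 2*55.845 + 9*26.982 + 4*28.085 + 24*15.999 + 1*1.008 = 851.852 g/mol.
Mass of O per formula unit: 24 × 15.999 = 383.976 g.
Weight fraction O = 383.976 / 851.852 = 0.4508.

45.08 wt%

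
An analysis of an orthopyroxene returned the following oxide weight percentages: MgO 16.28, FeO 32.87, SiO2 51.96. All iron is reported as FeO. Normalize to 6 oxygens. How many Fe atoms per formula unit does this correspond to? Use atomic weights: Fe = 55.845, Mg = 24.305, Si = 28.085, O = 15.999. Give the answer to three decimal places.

MgO (M=40.304): mol = 0.40393; Mg = 0.40393, O = 0.40393.
FeO (M=71.844): mol = 0.45752; Fe = 0.45752, O = 0.45752.
SiO2 (M=60.083): mol = 0.86480; Si = 0.86480, O = 1.72960.
ΣO = 2.59105; factor = 6/ΣO = 2.31566.
Fe apfu = 0.45752 × 2.31566 = 1.059.

1.059 Fe apfu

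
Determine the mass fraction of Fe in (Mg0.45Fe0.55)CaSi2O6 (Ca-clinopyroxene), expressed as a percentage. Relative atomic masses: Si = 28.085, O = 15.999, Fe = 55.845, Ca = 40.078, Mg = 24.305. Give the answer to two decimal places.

Molar mass of (Mg0.45Fe0.55)CaSi2O6: 0.45*24.305 + 0.55*55.845 + 1*40.078 + 2*28.085 + 6*15.999 = 233.894 g/mol.
Mass of Fe per formula unit: 0.55 × 55.845 = 30.715 g.
Weight fraction Fe = 30.715 / 233.894 = 0.1313.

13.13 weight percent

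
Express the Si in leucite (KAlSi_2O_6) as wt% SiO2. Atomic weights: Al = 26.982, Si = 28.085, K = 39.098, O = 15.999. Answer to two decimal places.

Formula mass = 218.244 g/mol.
2 Si → 2.0000 mol SiO2 per formula unit; M(SiO2) = 60.083, so SiO2 mass = 120.166 g.
120.166/218.244 × 100 = 55.06 wt%.

55.06 wt%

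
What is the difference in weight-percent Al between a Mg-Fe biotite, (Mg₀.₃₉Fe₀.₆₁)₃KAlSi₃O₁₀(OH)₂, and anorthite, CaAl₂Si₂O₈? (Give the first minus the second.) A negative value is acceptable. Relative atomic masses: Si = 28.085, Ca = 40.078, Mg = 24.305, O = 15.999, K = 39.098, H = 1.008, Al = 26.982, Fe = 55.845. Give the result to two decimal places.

M((Mg₀.₃₉Fe₀.₆₁)₃KAlSi₃O₁₀(OH)₂) = 474.972 g/mol, so wt% Al = 26.982/474.972 × 100 = 5.68%.
M(CaAl₂Si₂O₈) = 278.204 g/mol, so wt% Al = 53.964/278.204 × 100 = 19.40%.
5.68 − 19.40 = -13.72 pp.

-13.72 percentage points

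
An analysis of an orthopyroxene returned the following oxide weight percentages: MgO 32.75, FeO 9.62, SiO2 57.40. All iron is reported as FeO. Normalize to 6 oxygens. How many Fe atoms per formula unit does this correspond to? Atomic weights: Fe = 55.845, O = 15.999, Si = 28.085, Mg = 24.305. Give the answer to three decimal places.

MgO (M=40.304): mol = 0.81257; Mg = 0.81257, O = 0.81257.
FeO (M=71.844): mol = 0.13390; Fe = 0.13390, O = 0.13390.
SiO2 (M=60.083): mol = 0.95535; Si = 0.95535, O = 1.91070.
ΣO = 2.85717; factor = 6/ΣO = 2.09998.
Fe apfu = 0.13390 × 2.09998 = 0.281.

0.281 Fe apfu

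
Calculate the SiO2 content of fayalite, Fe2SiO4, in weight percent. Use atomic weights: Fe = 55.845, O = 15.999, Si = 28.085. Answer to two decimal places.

29.49 wt%

Formula mass = 203.771 g/mol.
1 Si → 1.0000 mol SiO2 per formula unit; M(SiO2) = 60.083, so SiO2 mass = 60.083 g.
60.083/203.771 × 100 = 29.49 wt%.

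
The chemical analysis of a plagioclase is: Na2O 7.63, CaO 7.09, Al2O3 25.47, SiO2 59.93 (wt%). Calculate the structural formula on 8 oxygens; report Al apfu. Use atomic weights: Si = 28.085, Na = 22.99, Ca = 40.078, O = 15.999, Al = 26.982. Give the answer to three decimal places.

Na2O: 7.63/61.979 = 0.12311 mol → 0.24622 mol Na, 0.12311 mol O.
CaO: 7.09/56.077 = 0.12643 mol → 0.12643 mol Ca, 0.12643 mol O.
Al2O3: 25.47/101.961 = 0.24980 mol → 0.49960 mol Al, 0.74940 mol O.
SiO2: 59.93/60.083 = 0.99745 mol → 0.99745 mol Si, 1.99490 mol O.
Total oxygen = 2.99384 mol. Normalization factor = 8/2.99384 = 2.67215.
Al per 8 O = 0.49960 × 2.67215 = 1.335.

1.335 Al apfu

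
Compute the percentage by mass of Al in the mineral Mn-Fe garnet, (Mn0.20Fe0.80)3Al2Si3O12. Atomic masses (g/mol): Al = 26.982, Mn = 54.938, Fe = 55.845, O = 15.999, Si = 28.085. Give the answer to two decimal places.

Molar mass of (Mn0.20Fe0.80)3Al2Si3O12: 0.60×54.938 + 2.40×55.845 + 2×26.982 + 3×28.085 + 12×15.999 = 497.198 g/mol.
Mass of Al per formula unit: 2 × 26.982 = 53.964 g.
Weight fraction Al = 53.964 / 497.198 = 0.1085.

10.85 wt%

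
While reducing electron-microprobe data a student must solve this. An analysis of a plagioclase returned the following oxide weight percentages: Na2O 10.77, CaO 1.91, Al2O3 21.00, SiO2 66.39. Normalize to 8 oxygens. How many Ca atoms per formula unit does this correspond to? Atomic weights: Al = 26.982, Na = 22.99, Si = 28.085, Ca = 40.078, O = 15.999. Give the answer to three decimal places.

0.090 Ca apfu

10.77 wt% Na2O ÷ 61.979 g/mol = 0.17377 mol, giving 0.34754 Na and 0.17377 O.
1.91 wt% CaO ÷ 56.077 g/mol = 0.03406 mol, giving 0.03406 Ca and 0.03406 O.
21.00 wt% Al2O3 ÷ 101.961 g/mol = 0.20596 mol, giving 0.41192 Al and 0.61788 O.
66.39 wt% SiO2 ÷ 60.083 g/mol = 1.10497 mol, giving 1.10497 Si and 2.20994 O.
Oxygen sums to 3.03565; scaling by 8/3.03565 = 2.63535 puts the formula on 8 O.
Ca: 0.03406 × 2.63535 = 0.090 atoms per formula unit.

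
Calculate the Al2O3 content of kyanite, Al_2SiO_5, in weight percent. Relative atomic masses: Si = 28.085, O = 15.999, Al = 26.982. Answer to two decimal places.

M(Al_2SiO_5) = 162.044 g/mol; M(Al2O3) = 101.961 g/mol.
Moles Al2O3 per formula unit = 2 Al ÷ 2 = 1.0000.
Al2O3 fraction = (1.0000 × 101.961) / 162.044 = 101.961/162.044 = 0.6292.

62.92 wt%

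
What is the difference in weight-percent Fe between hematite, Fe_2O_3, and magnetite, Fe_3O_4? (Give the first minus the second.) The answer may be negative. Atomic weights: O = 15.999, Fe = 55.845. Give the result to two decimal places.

-2.42 percentage points

First mineral: 111.690 g Fe in 159.687 g formula = 69.94 wt% Fe.
Second mineral: 167.535 g Fe in 231.531 g formula = 72.36 wt% Fe.
69.94% − 72.36% gives a difference of -2.42 percentage points.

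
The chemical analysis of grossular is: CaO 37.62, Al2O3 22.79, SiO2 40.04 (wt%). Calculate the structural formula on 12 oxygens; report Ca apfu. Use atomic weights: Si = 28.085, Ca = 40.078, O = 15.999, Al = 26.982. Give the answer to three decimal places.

CaO (M=56.077): mol = 0.67086; Ca = 0.67086, O = 0.67086.
Al2O3 (M=101.961): mol = 0.22352; Al = 0.44704, O = 0.67056.
SiO2 (M=60.083): mol = 0.66641; Si = 0.66641, O = 1.33282.
ΣO = 2.67424; factor = 12/ΣO = 4.48726.
Ca apfu = 0.67086 × 4.48726 = 3.010.

3.010 Ca apfu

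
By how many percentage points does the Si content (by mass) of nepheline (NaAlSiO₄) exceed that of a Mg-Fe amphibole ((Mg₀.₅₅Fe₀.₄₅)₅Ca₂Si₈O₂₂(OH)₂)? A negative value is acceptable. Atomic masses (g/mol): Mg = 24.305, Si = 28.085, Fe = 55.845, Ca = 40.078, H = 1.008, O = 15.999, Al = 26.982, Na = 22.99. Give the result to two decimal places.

Si in NaAlSiO₄: molar mass 142.053 g/mol; 1×28.085 = 28.085 g → 19.77 wt%.
Si in (Mg₀.₅₅Fe₀.₄₅)₅Ca₂Si₈O₂₂(OH)₂: molar mass 883.318 g/mol; 8×28.085 = 224.680 g → 25.44 wt%.
Difference = 19.77 − 25.44 = -5.67 percentage points.

-5.67 percentage points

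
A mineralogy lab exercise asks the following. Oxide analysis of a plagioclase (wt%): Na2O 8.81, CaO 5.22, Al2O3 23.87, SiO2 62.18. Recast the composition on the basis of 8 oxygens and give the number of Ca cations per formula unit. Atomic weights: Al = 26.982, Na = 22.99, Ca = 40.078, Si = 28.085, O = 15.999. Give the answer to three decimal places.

0.248 Ca apfu

Na2O (M=61.979): mol = 0.14214; Na = 0.28428, O = 0.14214.
CaO (M=56.077): mol = 0.09309; Ca = 0.09309, O = 0.09309.
Al2O3 (M=101.961): mol = 0.23411; Al = 0.46822, O = 0.70233.
SiO2 (M=60.083): mol = 1.03490; Si = 1.03490, O = 2.06980.
ΣO = 3.00736; factor = 8/ΣO = 2.66014.
Ca apfu = 0.09309 × 2.66014 = 0.248.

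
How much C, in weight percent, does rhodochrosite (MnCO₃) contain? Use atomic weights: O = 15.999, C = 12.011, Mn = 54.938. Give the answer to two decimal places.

Formula mass = 1*54.938 + 1*12.011 + 3*15.999 = 114.946 g/mol, of which 12.011 g is C.
So C makes up 12.011/114.946 = 0.1045 of the mass, i.e. 10.45%.

10.45 weight percent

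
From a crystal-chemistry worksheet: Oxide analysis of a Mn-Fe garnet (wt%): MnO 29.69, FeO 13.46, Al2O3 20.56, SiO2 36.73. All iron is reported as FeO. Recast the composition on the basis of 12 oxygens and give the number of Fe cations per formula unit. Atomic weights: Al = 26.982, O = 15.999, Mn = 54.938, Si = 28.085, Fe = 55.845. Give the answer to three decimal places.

0.924 Fe apfu

29.69 wt% MnO ÷ 70.937 g/mol = 0.41854 mol, giving 0.41854 Mn and 0.41854 O.
13.46 wt% FeO ÷ 71.844 g/mol = 0.18735 mol, giving 0.18735 Fe and 0.18735 O.
20.56 wt% Al2O3 ÷ 101.961 g/mol = 0.20165 mol, giving 0.40330 Al and 0.60495 O.
36.73 wt% SiO2 ÷ 60.083 g/mol = 0.61132 mol, giving 0.61132 Si and 1.22264 O.
Oxygen sums to 2.43348; scaling by 12/2.43348 = 4.93121 puts the formula on 12 O.
Fe: 0.18735 × 4.93121 = 0.924 atoms per formula unit.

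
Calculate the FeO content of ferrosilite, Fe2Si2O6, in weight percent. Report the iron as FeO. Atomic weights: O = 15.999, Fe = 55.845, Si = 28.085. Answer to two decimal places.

54.46 wt%

Formula mass = 263.854 g/mol.
2 Fe → 2.0000 mol FeO per formula unit; M(FeO) = 71.844, so FeO mass = 143.688 g.
143.688/263.854 × 100 = 54.46 wt%.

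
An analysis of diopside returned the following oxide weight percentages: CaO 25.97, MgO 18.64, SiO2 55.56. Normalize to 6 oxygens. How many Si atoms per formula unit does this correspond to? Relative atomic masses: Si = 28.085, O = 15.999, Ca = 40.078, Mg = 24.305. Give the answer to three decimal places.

1.999 Si apfu

25.97 wt% CaO ÷ 56.077 g/mol = 0.46311 mol, giving 0.46311 Ca and 0.46311 O.
18.64 wt% MgO ÷ 40.304 g/mol = 0.46249 mol, giving 0.46249 Mg and 0.46249 O.
55.56 wt% SiO2 ÷ 60.083 g/mol = 0.92472 mol, giving 0.92472 Si and 1.84944 O.
Oxygen sums to 2.77504; scaling by 6/2.77504 = 2.16213 puts the formula on 6 O.
Si: 0.92472 × 2.16213 = 1.999 atoms per formula unit.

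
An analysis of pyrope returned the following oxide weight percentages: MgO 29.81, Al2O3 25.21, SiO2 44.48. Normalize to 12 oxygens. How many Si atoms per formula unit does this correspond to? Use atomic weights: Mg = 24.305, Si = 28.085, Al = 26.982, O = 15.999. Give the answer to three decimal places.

2.999 Si apfu

MgO (M=40.304): mol = 0.73963; Mg = 0.73963, O = 0.73963.
Al2O3 (M=101.961): mol = 0.24725; Al = 0.49450, O = 0.74175.
SiO2 (M=60.083): mol = 0.74031; Si = 0.74031, O = 1.48062.
ΣO = 2.96200; factor = 12/ΣO = 4.05132.
Si apfu = 0.74031 × 4.05132 = 2.999.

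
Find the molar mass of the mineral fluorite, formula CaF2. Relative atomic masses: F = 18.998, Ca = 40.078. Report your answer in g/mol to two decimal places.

78.07 g/mol

Ca: 1 × 40.078 = 40.0780
F: 2 × 18.998 = 37.9960
Summing the contributions gives the formula mass.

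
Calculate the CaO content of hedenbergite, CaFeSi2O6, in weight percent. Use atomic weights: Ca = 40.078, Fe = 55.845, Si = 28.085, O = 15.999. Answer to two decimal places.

Formula mass = 248.087 g/mol.
1 Ca → 1.0000 mol CaO per formula unit; M(CaO) = 56.077, so CaO mass = 56.077 g.
56.077/248.087 × 100 = 22.60 wt%.

22.60 wt%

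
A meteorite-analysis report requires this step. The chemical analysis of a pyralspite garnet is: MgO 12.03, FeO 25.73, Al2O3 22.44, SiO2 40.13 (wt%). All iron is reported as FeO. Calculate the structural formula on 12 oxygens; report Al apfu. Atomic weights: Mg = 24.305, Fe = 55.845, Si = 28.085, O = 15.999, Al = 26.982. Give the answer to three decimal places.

1.991 Al apfu

MgO: 12.03/40.304 = 0.29848 mol → 0.29848 mol Mg, 0.29848 mol O.
FeO: 25.73/71.844 = 0.35814 mol → 0.35814 mol Fe, 0.35814 mol O.
Al2O3: 22.44/101.961 = 0.22008 mol → 0.44016 mol Al, 0.66024 mol O.
SiO2: 40.13/60.083 = 0.66791 mol → 0.66791 mol Si, 1.33582 mol O.
Total oxygen = 2.65268 mol. Normalization factor = 12/2.65268 = 4.52373.
Al per 12 O = 0.44016 × 4.52373 = 1.991.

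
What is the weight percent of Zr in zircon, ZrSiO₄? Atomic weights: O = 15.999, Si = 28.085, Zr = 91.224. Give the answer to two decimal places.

M(ZrSiO₄) = 183.305 g/mol.
Zr contributes 1 × 91.224 = 91.224 g per mole.
91.224/183.305 = 0.4977 → 49.77%.

49.77 mass %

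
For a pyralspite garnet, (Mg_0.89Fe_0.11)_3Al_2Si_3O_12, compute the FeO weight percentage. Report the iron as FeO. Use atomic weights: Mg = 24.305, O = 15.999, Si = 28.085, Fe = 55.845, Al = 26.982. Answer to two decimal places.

Formula mass = 413.530 g/mol.
0.33 Fe → 0.3300 mol FeO per formula unit; M(FeO) = 71.844, so FeO mass = 23.709 g.
23.709/413.530 × 100 = 5.73 wt%.

5.73 wt%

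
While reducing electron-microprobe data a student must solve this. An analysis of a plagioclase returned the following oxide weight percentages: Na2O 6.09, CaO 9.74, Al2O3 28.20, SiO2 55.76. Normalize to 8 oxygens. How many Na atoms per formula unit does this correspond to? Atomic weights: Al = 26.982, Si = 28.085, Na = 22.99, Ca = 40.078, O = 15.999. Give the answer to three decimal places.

0.532 Na apfu

6.09 wt% Na2O ÷ 61.979 g/mol = 0.09826 mol, giving 0.19652 Na and 0.09826 O.
9.74 wt% CaO ÷ 56.077 g/mol = 0.17369 mol, giving 0.17369 Ca and 0.17369 O.
28.20 wt% Al2O3 ÷ 101.961 g/mol = 0.27658 mol, giving 0.55316 Al and 0.82974 O.
55.76 wt% SiO2 ÷ 60.083 g/mol = 0.92805 mol, giving 0.92805 Si and 1.85610 O.
Oxygen sums to 2.95779; scaling by 8/2.95779 = 2.70472 puts the formula on 8 O.
Na: 0.19652 × 2.70472 = 0.532 atoms per formula unit.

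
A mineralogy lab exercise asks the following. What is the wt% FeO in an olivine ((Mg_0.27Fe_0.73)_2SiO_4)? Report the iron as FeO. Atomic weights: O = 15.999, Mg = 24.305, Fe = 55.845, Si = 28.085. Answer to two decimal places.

56.17 wt%

M((Mg_0.27Fe_0.73)_2SiO_4) = 186.739 g/mol; M(FeO) = 71.844 g/mol.
Moles FeO per formula unit = 1.46 Fe ÷ 1 = 1.4600.
FeO fraction = (1.4600 × 71.844) / 186.739 = 104.892/186.739 = 0.5617.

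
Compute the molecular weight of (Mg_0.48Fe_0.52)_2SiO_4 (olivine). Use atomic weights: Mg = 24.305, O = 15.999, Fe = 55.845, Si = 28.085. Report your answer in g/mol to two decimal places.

173.49 g/mol

M = 0.96×24.305 + 1.04×55.845 + 1×28.085 + 4×15.999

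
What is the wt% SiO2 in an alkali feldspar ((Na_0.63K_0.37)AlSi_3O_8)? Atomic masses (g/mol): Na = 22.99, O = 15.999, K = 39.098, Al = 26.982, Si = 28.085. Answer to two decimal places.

Formula mass = 268.179 g/mol.
3 Si → 3.0000 mol SiO2 per formula unit; M(SiO2) = 60.083, so SiO2 mass = 180.249 g.
180.249/268.179 × 100 = 67.21 wt%.

67.21 wt%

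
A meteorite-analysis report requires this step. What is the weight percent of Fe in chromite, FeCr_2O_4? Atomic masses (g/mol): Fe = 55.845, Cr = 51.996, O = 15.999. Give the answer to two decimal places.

Molar mass of FeCr_2O_4: 1·55.845 + 2·51.996 + 4·15.999 = 223.833 g/mol.
Mass of Fe per formula unit: 1 × 55.845 = 55.845 g.
Weight fraction Fe = 55.845 / 223.833 = 0.2495.

24.95 weight percent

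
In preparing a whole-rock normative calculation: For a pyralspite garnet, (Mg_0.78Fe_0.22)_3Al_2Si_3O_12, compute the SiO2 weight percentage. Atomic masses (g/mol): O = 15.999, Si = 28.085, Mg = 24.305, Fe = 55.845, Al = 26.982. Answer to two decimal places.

Molar mass of (Mg_0.78Fe_0.22)_3Al_2Si_3O_12 = 2.34*24.305 + 0.66*55.845 + 2*26.982 + 3*28.085 + 12*15.999 = 423.938 g/mol.
Each formula unit contains 3 Si, equivalent to 3/1 = 3.0000 mol SiO2.
M(SiO2) = 1×28.085 + 2×15.999 = 60.083 g/mol.
Mass of SiO2 per formula unit = 3.0000 × 60.083 = 180.249 g.
SiO2 wt% = 180.249 / 423.938 × 100 = 42.52%.

42.52 wt%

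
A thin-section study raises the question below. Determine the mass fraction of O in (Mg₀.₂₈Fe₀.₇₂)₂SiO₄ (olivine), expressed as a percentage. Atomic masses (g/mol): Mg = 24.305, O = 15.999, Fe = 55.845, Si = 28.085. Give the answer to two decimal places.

M((Mg₀.₂₈Fe₀.₇₂)₂SiO₄) = 186.109 g/mol.
O contributes 4 × 15.999 = 63.996 g per mole.
63.996/186.109 = 0.3439 → 34.39%.

34.39 wt%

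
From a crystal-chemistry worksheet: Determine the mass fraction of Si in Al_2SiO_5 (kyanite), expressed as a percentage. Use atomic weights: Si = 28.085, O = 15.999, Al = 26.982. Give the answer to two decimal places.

17.33 weight percent

M(Al_2SiO_5) = 162.044 g/mol.
Si contributes 1 × 28.085 = 28.085 g per mole.
28.085/162.044 = 0.1733 → 17.33%.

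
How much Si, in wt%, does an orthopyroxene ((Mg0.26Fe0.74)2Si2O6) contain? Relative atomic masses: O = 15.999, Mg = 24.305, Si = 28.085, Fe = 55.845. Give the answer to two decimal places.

Molar mass of (Mg0.26Fe0.74)2Si2O6: 0.52×24.305 + 1.48×55.845 + 2×28.085 + 6×15.999 = 247.453 g/mol.
Mass of Si per formula unit: 2 × 28.085 = 56.170 g.
Weight fraction Si = 56.170 / 247.453 = 0.2270.

22.70 wt%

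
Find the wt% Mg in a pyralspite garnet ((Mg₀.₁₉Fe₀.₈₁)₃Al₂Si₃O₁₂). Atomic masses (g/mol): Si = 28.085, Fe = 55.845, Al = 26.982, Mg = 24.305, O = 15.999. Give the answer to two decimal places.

2.89 mass %

M((Mg₀.₁₉Fe₀.₈₁)₃Al₂Si₃O₁₂) = 479.764 g/mol.
Mg contributes 0.57 × 24.305 = 13.854 g per mole.
13.854/479.764 = 0.0289 → 2.89%.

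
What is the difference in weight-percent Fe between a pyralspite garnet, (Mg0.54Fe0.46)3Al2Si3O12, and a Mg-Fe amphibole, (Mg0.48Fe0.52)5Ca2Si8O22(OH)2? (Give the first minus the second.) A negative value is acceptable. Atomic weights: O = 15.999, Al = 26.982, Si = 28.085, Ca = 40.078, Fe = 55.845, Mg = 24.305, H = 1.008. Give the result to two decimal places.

1.02 percentage points

M((Mg0.54Fe0.46)3Al2Si3O12) = 446.647 g/mol, so wt% Fe = 77.066/446.647 × 100 = 17.25%.
M((Mg0.48Fe0.52)5Ca2Si8O22(OH)2) = 894.357 g/mol, so wt% Fe = 145.197/894.357 × 100 = 16.23%.
17.25 − 16.23 = 1.02 pp.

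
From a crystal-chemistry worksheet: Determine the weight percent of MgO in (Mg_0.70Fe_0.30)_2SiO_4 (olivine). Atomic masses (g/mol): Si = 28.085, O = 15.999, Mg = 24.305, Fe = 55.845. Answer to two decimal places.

35.35 wt%

M((Mg_0.70Fe_0.30)_2SiO_4) = 159.615 g/mol; M(MgO) = 40.304 g/mol.
Moles MgO per formula unit = 1.40 Mg ÷ 1 = 1.4000.
MgO fraction = (1.4000 × 40.304) / 159.615 = 56.426/159.615 = 0.3535.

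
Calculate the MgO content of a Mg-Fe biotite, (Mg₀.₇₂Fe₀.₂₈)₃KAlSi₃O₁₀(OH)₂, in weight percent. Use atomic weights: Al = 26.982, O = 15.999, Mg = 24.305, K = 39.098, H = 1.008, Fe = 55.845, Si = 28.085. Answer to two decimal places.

Molar mass of (Mg₀.₇₂Fe₀.₂₈)₃KAlSi₃O₁₀(OH)₂ = 2.16·24.305 + 0.84·55.845 + 1·39.098 + 1·26.982 + 3·28.085 + 12·15.999 + 2·1.008 = 443.748 g/mol.
Each formula unit contains 2.16 Mg, equivalent to 2.16/1 = 2.1600 mol MgO.
M(MgO) = 1×24.305 + 1×15.999 = 40.304 g/mol.
Mass of MgO per formula unit = 2.1600 × 40.304 = 87.057 g.
MgO wt% = 87.057 / 443.748 × 100 = 19.62%.

19.62 wt%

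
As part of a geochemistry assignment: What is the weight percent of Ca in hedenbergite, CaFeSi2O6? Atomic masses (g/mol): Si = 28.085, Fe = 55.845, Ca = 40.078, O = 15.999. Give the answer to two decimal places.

16.15 weight percent

M(CaFeSi2O6) = 248.087 g/mol.
Ca contributes 1 × 40.078 = 40.078 g per mole.
40.078/248.087 = 0.1615 → 16.15%.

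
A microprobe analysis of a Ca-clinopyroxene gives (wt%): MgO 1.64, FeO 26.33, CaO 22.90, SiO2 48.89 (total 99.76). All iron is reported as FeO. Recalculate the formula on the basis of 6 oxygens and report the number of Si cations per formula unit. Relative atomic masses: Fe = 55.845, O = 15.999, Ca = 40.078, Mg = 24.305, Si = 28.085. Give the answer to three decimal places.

MgO (M=40.304): mol = 0.04069; Mg = 0.04069, O = 0.04069.
FeO (M=71.844): mol = 0.36649; Fe = 0.36649, O = 0.36649.
CaO (M=56.077): mol = 0.40837; Ca = 0.40837, O = 0.40837.
SiO2 (M=60.083): mol = 0.81371; Si = 0.81371, O = 1.62742.
ΣO = 2.44297; factor = 6/ΣO = 2.45603.
Si apfu = 0.81371 × 2.45603 = 1.998.

1.998 Si apfu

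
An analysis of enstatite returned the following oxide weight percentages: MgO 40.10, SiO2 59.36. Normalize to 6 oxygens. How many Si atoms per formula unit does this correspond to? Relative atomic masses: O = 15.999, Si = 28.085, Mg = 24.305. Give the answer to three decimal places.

1.995 Si apfu

MgO (M=40.304): mol = 0.99494; Mg = 0.99494, O = 0.99494.
SiO2 (M=60.083): mol = 0.98797; Si = 0.98797, O = 1.97594.
ΣO = 2.97088; factor = 6/ΣO = 2.01960.
Si apfu = 0.98797 × 2.01960 = 1.995.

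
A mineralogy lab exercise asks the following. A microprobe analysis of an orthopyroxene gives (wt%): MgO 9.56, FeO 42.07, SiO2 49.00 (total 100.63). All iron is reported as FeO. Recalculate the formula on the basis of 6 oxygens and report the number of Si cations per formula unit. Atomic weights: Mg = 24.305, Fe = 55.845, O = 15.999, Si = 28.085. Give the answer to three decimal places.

1.994 Si apfu

MgO: 9.56/40.304 = 0.23720 mol → 0.23720 mol Mg, 0.23720 mol O.
FeO: 42.07/71.844 = 0.58557 mol → 0.58557 mol Fe, 0.58557 mol O.
SiO2: 49.00/60.083 = 0.81554 mol → 0.81554 mol Si, 1.63108 mol O.
Total oxygen = 2.45385 mol. Normalization factor = 6/2.45385 = 2.44514.
Si per 6 O = 0.81554 × 2.44514 = 1.994.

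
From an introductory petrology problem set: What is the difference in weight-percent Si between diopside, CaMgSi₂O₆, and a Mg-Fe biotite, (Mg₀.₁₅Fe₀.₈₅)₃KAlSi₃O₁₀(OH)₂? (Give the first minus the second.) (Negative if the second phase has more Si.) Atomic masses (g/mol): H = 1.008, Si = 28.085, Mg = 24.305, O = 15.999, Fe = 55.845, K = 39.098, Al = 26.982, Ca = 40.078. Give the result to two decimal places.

First mineral: 56.170 g Si in 216.547 g formula = 25.94 wt% Si.
Second mineral: 84.255 g Si in 497.681 g formula = 16.93 wt% Si.
25.94% − 16.93% gives a difference of 9.01 percentage points.

9.01 percentage points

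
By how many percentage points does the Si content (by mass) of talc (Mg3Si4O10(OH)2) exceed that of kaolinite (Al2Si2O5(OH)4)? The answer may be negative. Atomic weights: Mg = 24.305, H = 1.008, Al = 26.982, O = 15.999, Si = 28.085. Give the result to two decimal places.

7.86 percentage points

M(Mg3Si4O10(OH)2) = 379.259 g/mol, so wt% Si = 112.340/379.259 × 100 = 29.62%.
M(Al2Si2O5(OH)4) = 258.157 g/mol, so wt% Si = 56.170/258.157 × 100 = 21.76%.
29.62 − 21.76 = 7.86 pp.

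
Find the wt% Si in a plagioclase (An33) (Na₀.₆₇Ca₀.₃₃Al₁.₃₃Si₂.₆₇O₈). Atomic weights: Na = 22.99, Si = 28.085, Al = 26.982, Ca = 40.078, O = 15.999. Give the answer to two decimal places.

28.03 weight percent

Formula mass = 0.67×22.99 + 0.33×40.078 + 1.33×26.982 + 2.67×28.085 + 8×15.999 = 267.494 g/mol, of which 74.987 g is Si.
So Si makes up 74.987/267.494 = 0.2803 of the mass, i.e. 28.03%.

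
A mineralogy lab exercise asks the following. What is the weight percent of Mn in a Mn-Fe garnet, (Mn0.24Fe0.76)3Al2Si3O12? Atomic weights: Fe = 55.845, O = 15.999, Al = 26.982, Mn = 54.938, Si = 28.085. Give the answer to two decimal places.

Molar mass of (Mn0.24Fe0.76)3Al2Si3O12: 0.72×54.938 + 2.28×55.845 + 2×26.982 + 3×28.085 + 12×15.999 = 497.089 g/mol.
Mass of Mn per formula unit: 0.72 × 54.938 = 39.555 g.
Weight fraction Mn = 39.555 / 497.089 = 0.0796.

7.96 weight percent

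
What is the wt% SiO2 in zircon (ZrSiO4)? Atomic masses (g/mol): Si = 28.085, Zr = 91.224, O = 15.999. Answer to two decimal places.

32.78 wt%

Formula mass = 183.305 g/mol.
1 Si → 1.0000 mol SiO2 per formula unit; M(SiO2) = 60.083, so SiO2 mass = 60.083 g.
60.083/183.305 × 100 = 32.78 wt%.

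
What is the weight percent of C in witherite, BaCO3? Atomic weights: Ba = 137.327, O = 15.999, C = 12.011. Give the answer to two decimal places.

6.09 mass %

Molar mass of BaCO3: 1*137.327 + 1*12.011 + 3*15.999 = 197.335 g/mol.
Mass of C per formula unit: 1 × 12.011 = 12.011 g.
Weight fraction C = 12.011 / 197.335 = 0.0609.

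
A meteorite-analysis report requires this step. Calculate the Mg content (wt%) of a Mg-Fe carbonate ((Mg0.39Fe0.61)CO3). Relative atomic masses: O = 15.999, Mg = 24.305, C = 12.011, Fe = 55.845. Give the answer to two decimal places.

Molar mass of (Mg0.39Fe0.61)CO3: 0.39·24.305 + 0.61·55.845 + 1·12.011 + 3·15.999 = 103.552 g/mol.
Mass of Mg per formula unit: 0.39 × 24.305 = 9.479 g.
Weight fraction Mg = 9.479 / 103.552 = 0.0915.

9.15 wt%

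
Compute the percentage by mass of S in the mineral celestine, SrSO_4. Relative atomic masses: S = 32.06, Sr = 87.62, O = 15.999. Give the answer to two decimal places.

Formula mass = 1·87.62 + 1·32.06 + 4·15.999 = 183.676 g/mol, of which 32.060 g is S.
So S makes up 32.060/183.676 = 0.1745 of the mass, i.e. 17.45%.

17.45 mass %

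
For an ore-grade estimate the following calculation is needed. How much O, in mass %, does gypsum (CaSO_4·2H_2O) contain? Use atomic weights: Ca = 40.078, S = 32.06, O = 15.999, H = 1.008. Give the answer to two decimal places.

Molar mass of CaSO_4·2H_2O: 1×40.078 + 1×32.06 + 6×15.999 + 4×1.008 = 172.164 g/mol.
Mass of O per formula unit: 6 × 15.999 = 95.994 g.
Weight fraction O = 95.994 / 172.164 = 0.5576.

55.76 mass %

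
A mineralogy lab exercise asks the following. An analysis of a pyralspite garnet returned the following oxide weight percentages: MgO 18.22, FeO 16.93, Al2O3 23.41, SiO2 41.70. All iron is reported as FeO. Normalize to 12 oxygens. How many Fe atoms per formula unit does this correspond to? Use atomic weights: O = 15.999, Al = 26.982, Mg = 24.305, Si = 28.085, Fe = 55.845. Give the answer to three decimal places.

1.023 Fe apfu

18.22 wt% MgO ÷ 40.304 g/mol = 0.45206 mol, giving 0.45206 Mg and 0.45206 O.
16.93 wt% FeO ÷ 71.844 g/mol = 0.23565 mol, giving 0.23565 Fe and 0.23565 O.
23.41 wt% Al2O3 ÷ 101.961 g/mol = 0.22960 mol, giving 0.45920 Al and 0.68880 O.
41.70 wt% SiO2 ÷ 60.083 g/mol = 0.69404 mol, giving 0.69404 Si and 1.38808 O.
Oxygen sums to 2.76459; scaling by 12/2.76459 = 4.34061 puts the formula on 12 O.
Fe: 0.23565 × 4.34061 = 1.023 atoms per formula unit.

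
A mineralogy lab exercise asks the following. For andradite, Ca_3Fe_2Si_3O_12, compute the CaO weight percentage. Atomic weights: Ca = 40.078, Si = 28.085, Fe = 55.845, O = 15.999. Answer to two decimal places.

33.11 wt%

Formula mass = 508.167 g/mol.
3 Ca → 3.0000 mol CaO per formula unit; M(CaO) = 56.077, so CaO mass = 168.231 g.
168.231/508.167 × 100 = 33.11 wt%.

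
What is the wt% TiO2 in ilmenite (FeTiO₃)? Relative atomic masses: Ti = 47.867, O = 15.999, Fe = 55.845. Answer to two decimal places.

M(FeTiO₃) = 151.709 g/mol; M(TiO2) = 79.865 g/mol.
Moles TiO2 per formula unit = 1 Ti ÷ 1 = 1.0000.
TiO2 fraction = (1.0000 × 79.865) / 151.709 = 79.865/151.709 = 0.5264.

52.64 wt%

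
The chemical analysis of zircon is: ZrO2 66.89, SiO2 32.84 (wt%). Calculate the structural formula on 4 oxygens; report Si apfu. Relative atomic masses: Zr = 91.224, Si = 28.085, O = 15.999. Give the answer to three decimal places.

1.003 Si apfu

ZrO2 (M=123.222): mol = 0.54284; Zr = 0.54284, O = 1.08568.
SiO2 (M=60.083): mol = 0.54658; Si = 0.54658, O = 1.09316.
ΣO = 2.17884; factor = 4/ΣO = 1.83584.
Si apfu = 0.54658 × 1.83584 = 1.003.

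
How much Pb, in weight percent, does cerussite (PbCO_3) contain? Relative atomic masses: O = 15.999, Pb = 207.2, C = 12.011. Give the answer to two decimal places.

77.54 weight percent

Molar mass of PbCO_3: 1×207.2 + 1×12.011 + 3×15.999 = 267.208 g/mol.
Mass of Pb per formula unit: 1 × 207.2 = 207.200 g.
Weight fraction Pb = 207.200 / 267.208 = 0.7754.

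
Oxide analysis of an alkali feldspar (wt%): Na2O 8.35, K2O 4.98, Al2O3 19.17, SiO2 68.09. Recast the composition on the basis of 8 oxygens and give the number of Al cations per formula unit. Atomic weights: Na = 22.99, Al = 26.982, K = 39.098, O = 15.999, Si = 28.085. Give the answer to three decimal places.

0.997 Al apfu

8.35 wt% Na2O ÷ 61.979 g/mol = 0.13472 mol, giving 0.26944 Na and 0.13472 O.
4.98 wt% K2O ÷ 94.195 g/mol = 0.05287 mol, giving 0.10574 K and 0.05287 O.
19.17 wt% Al2O3 ÷ 101.961 g/mol = 0.18801 mol, giving 0.37602 Al and 0.56403 O.
68.09 wt% SiO2 ÷ 60.083 g/mol = 1.13327 mol, giving 1.13327 Si and 2.26654 O.
Oxygen sums to 3.01816; scaling by 8/3.01816 = 2.65062 puts the formula on 8 O.
Al: 0.37602 × 2.65062 = 0.997 atoms per formula unit.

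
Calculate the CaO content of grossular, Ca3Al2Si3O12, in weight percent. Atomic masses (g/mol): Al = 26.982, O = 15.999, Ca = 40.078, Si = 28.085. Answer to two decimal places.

37.35 wt%

Molar mass of Ca3Al2Si3O12 = 3·40.078 + 2·26.982 + 3·28.085 + 12·15.999 = 450.441 g/mol.
Each formula unit contains 3 Ca, equivalent to 3/1 = 3.0000 mol CaO.
M(CaO) = 1×40.078 + 1×15.999 = 56.077 g/mol.
Mass of CaO per formula unit = 3.0000 × 56.077 = 168.231 g.
CaO wt% = 168.231 / 450.441 × 100 = 37.35%.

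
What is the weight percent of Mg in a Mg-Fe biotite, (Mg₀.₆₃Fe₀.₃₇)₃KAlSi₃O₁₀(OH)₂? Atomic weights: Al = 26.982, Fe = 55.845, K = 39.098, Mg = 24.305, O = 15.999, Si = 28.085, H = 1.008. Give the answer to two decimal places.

10.16 wt%

Molar mass of (Mg₀.₆₃Fe₀.₃₇)₃KAlSi₃O₁₀(OH)₂: 1.89*24.305 + 1.11*55.845 + 1*39.098 + 1*26.982 + 3*28.085 + 12*15.999 + 2*1.008 = 452.263 g/mol.
Mass of Mg per formula unit: 1.89 × 24.305 = 45.936 g.
Weight fraction Mg = 45.936 / 452.263 = 0.1016.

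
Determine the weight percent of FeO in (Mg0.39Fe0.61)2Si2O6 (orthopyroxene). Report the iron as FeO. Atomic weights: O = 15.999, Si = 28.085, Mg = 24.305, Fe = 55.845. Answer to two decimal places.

Molar mass of (Mg0.39Fe0.61)2Si2O6 = 0.78·24.305 + 1.22·55.845 + 2·28.085 + 6·15.999 = 239.253 g/mol.
Each formula unit contains 1.22 Fe, equivalent to 1.22/1 = 1.2200 mol FeO.
M(FeO) = 1×55.845 + 1×15.999 = 71.844 g/mol.
Mass of FeO per formula unit = 1.2200 × 71.844 = 87.650 g.
FeO wt% = 87.650 / 239.253 × 100 = 36.63%.

36.63 wt%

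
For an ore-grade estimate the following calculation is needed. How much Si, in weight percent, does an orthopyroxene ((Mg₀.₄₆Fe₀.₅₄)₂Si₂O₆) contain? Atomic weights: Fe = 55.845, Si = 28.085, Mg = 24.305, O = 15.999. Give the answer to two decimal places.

23.92 weight percent

Molar mass of (Mg₀.₄₆Fe₀.₅₄)₂Si₂O₆: 0.92*24.305 + 1.08*55.845 + 2*28.085 + 6*15.999 = 234.837 g/mol.
Mass of Si per formula unit: 2 × 28.085 = 56.170 g.
Weight fraction Si = 56.170 / 234.837 = 0.2392.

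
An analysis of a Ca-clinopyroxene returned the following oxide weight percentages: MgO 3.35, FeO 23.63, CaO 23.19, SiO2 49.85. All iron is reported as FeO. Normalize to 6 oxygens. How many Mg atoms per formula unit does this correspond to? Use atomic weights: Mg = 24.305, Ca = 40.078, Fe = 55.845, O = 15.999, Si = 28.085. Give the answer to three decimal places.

0.201 Mg apfu

MgO: 3.35/40.304 = 0.08312 mol → 0.08312 mol Mg, 0.08312 mol O.
FeO: 23.63/71.844 = 0.32891 mol → 0.32891 mol Fe, 0.32891 mol O.
CaO: 23.19/56.077 = 0.41354 mol → 0.41354 mol Ca, 0.41354 mol O.
SiO2: 49.85/60.083 = 0.82969 mol → 0.82969 mol Si, 1.65938 mol O.
Total oxygen = 2.48495 mol. Normalization factor = 6/2.48495 = 2.41454.
Mg per 6 O = 0.08312 × 2.41454 = 0.201.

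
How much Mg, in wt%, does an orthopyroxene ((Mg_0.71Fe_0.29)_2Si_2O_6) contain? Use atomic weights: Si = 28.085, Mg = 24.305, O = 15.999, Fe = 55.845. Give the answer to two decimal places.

Formula mass = 1.42·24.305 + 0.58·55.845 + 2·28.085 + 6·15.999 = 219.067 g/mol, of which 34.513 g is Mg.
So Mg makes up 34.513/219.067 = 0.1575 of the mass, i.e. 15.75%.

15.75 wt%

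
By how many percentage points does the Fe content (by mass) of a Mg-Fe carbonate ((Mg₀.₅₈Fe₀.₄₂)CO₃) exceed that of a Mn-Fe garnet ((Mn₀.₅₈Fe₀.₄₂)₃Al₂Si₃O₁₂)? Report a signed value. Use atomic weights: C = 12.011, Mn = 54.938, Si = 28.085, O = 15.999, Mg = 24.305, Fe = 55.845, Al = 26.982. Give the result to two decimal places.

First mineral: 23.455 g Fe in 97.560 g formula = 24.04 wt% Fe.
Second mineral: 70.365 g Fe in 496.164 g formula = 14.18 wt% Fe.
24.04% − 14.18% gives a difference of 9.86 percentage points.

9.86 percentage points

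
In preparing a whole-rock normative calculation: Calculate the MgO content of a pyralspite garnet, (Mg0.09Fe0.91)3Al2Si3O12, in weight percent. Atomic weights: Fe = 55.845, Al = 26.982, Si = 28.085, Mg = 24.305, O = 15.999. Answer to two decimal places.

Formula mass = 489.226 g/mol.
0.27 Mg → 0.2700 mol MgO per formula unit; M(MgO) = 40.304, so MgO mass = 10.882 g.
10.882/489.226 × 100 = 2.22 wt%.

2.22 wt%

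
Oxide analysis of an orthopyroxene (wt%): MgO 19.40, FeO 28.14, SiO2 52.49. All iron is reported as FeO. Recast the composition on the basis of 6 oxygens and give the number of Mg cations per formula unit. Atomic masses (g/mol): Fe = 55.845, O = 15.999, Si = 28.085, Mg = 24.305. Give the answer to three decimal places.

1.102 Mg apfu

MgO: 19.40/40.304 = 0.48134 mol → 0.48134 mol Mg, 0.48134 mol O.
FeO: 28.14/71.844 = 0.39168 mol → 0.39168 mol Fe, 0.39168 mol O.
SiO2: 52.49/60.083 = 0.87362 mol → 0.87362 mol Si, 1.74724 mol O.
Total oxygen = 2.62026 mol. Normalization factor = 6/2.62026 = 2.28985.
Mg per 6 O = 0.48134 × 2.28985 = 1.102.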